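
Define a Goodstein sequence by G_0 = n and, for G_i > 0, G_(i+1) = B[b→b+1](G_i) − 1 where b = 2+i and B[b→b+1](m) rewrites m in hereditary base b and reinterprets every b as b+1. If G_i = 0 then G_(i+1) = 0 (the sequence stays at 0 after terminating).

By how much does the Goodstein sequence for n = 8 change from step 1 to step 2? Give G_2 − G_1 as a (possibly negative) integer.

473

G_0 = 8. HB_2(8) = 2^(2 + 1). Bump = 81. G_1 = 80.
G_1 = 80. HB_3(80) = 2·3^3 + 2·3^2 + 2·3 + 2. Bump = 554. G_2 = 553.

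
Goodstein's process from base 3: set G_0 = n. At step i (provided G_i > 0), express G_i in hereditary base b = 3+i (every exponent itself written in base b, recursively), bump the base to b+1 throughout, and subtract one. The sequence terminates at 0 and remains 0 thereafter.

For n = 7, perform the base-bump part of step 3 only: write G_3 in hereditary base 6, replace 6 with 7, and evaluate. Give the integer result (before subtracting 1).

7 —HB3→ 2·3 + 1 —bump→ 2·4 + 1 = 9 —(−1)→ 8
8 —HB4→ 2·4 —bump→ 2·5 = 10 —(−1)→ 9
9 —HB5→ 5 + 4 —bump→ 6 + 4 = 10 —(−1)→ 9
9 —HB6→ 6 + 3 —bump→ 7 + 3 = 10 —(−1)→ 9

10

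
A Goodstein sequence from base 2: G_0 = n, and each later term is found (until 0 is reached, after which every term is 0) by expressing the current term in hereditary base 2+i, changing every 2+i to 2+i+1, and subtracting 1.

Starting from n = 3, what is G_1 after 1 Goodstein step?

3

base 2: 3 = 2 + 1; at 3: 3 + 1 = 4; next = 3
base 3: 3 = 3; at 4: 4 = 4; next = 3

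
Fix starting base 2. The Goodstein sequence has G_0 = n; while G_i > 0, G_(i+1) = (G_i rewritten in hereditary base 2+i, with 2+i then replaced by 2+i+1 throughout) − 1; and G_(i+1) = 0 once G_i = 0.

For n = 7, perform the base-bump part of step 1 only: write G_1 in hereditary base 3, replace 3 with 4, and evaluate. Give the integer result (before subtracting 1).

260

step 0: 7 = 2^2 + 2 + 1; sub 3 for 2: 3^3 + 3 + 1; = 31; G_1 = 31−1 = 30
step 1: 30 = 3^3 + 3; sub 4 for 3: 4^4 + 4; = 260; G_2 = 260−1 = 259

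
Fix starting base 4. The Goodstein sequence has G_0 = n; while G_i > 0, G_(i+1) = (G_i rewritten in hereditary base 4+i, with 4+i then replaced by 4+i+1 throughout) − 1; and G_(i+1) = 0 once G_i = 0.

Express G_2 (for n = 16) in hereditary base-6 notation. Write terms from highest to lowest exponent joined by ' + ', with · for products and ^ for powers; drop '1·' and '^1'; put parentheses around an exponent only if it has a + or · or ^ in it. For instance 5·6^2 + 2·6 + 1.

4·6 + 3

G_0=16  [base 4] 4^2  →[4↦5]→  5^2 = 25  −1 ⇒ G_1=24
G_1=24  [base 5] 4·5 + 4  →[5↦6]→  4·6 + 4 = 28  −1 ⇒ G_2=27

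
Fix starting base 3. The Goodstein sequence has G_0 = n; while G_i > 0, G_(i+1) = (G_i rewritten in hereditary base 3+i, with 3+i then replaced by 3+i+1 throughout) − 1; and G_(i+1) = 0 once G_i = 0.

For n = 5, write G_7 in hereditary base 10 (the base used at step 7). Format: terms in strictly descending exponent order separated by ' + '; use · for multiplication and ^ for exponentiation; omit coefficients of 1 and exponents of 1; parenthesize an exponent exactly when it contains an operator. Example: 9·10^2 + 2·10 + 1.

G_0=5  [base 3] 3 + 2  →[3↦4]→  4 + 2 = 6  −1 ⇒ G_1=5
G_1=5  [base 4] 4 + 1  →[4↦5]→  5 + 1 = 6  −1 ⇒ G_2=5
G_2=5  [base 5] 5  →[5↦6]→  6 = 6  −1 ⇒ G_3=5
G_3=5  [base 6] 5  →[6↦7]→  5 = 5  −1 ⇒ G_4=4
G_4=4  [base 7] 4  →[7↦8]→  4 = 4  −1 ⇒ G_5=3
G_5=3  [base 8] 3  →[8↦9]→  3 = 3  −1 ⇒ G_6=2
G_6=2  [base 9] 2  →[9↦10]→  2 = 2  −1 ⇒ G_7=1

1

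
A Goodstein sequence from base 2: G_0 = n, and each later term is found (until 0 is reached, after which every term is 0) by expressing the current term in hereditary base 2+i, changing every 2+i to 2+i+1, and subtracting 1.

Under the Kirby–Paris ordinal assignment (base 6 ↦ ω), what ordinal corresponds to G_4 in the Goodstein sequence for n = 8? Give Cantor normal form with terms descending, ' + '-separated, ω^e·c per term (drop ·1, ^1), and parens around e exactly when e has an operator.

ω^ω·2 + ω^2·2 + ω + 5

8 —HB2→ 2^(2 + 1) —bump→ 3^(3 + 1) = 81 —(−1)→ 80
80 —HB3→ 2·3^3 + 2·3^2 + 2·3 + 2 —bump→ 2·4^4 + 2·4^2 + 2·4 + 2 = 554 —(−1)→ 553
553 —HB4→ 2·4^4 + 2·4^2 + 2·4 + 1 —bump→ 2·5^5 + 2·5^2 + 2·5 + 1 = 6311 —(−1)→ 6310
6310 —HB5→ 2·5^5 + 2·5^2 + 2·5 —bump→ 2·6^6 + 2·6^2 + 2·6 = 93396 —(−1)→ 93395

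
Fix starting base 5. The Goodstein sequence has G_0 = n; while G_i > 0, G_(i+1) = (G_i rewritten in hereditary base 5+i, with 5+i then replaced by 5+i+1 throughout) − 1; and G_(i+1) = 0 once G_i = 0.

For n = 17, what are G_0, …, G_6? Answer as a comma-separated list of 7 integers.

17, 19, 21, 23, 24, 25, 26

i=0: 17 = 3·5 + 2 (b=5); 5→6: 3·6 + 2 = 20; 20−1 = 19
i=1: 19 = 3·6 + 1 (b=6); 6→7: 3·7 + 1 = 22; 22−1 = 21
i=2: 21 = 3·7 (b=7); 7→8: 3·8 = 24; 24−1 = 23
i=3: 23 = 2·8 + 7 (b=8); 8→9: 2·9 + 7 = 25; 25−1 = 24
i=4: 24 = 2·9 + 6 (b=9); 9→10: 2·10 + 6 = 26; 26−1 = 25
i=5: 25 = 2·10 + 5 (b=10); 10→11: 2·11 + 5 = 27; 27−1 = 26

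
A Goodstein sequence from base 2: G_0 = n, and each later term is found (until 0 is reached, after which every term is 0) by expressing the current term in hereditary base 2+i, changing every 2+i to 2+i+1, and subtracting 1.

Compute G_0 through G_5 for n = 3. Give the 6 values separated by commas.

G_0 = 3. HB_2(3) = 2 + 1. Bump = 4. G_1 = 3.
G_1 = 3. HB_3(3) = 3. Bump = 4. G_2 = 3.
G_2 = 3. HB_4(3) = 3. Bump = 3. G_3 = 2.
G_3 = 2. HB_5(2) = 2. Bump = 2. G_4 = 1.
G_4 = 1. HB_6(1) = 1. Bump = 1. G_5 = 0.

3, 3, 3, 2, 1, 0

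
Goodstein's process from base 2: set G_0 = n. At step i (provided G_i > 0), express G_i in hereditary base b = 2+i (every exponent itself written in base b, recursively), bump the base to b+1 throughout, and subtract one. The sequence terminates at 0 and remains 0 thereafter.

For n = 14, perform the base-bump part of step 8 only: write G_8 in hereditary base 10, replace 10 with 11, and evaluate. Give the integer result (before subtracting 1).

3138429262497

G_0=14  [base 2] 2^(2 + 1) + 2^2 + 2  →[2↦3]→  3^(3 + 1) + 3^3 + 3 = 111  −1 ⇒ G_1=110
G_1=110  [base 3] 3^(3 + 1) + 3^3 + 2  →[3↦4]→  4^(4 + 1) + 4^4 + 2 = 1282  −1 ⇒ G_2=1281
G_2=1281  [base 4] 4^(4 + 1) + 4^4 + 1  →[4↦5]→  5^(5 + 1) + 5^5 + 1 = 18751  −1 ⇒ G_3=18750
G_3=18750  [base 5] 5^(5 + 1) + 5^5  →[5↦6]→  6^(6 + 1) + 6^6 = 326592  −1 ⇒ G_4=326591
G_4=326591  [base 6] 6^(6 + 1) + 5·6^5 + 5·6^4 + 5·6^3 + 5·6^2 + 5·6 + 5  →[6↦7]→  7^(7 + 1) + 5·7^5 + 5·7^4 + 5·7^3 + 5·7^2 + 5·7 + 5 = 5862841  −1 ⇒ G_5=5862840
G_5=5862840  [base 7] 7^(7 + 1) + 5·7^5 + 5·7^4 + 5·7^3 + 5·7^2 + 5·7 + 4  →[7↦8]→  8^(8 + 1) + 5·8^5 + 5·8^4 + 5·8^3 + 5·8^2 + 5·8 + 4 = 134404972  −1 ⇒ G_6=134404971
G_6=134404971  [base 8] 8^(8 + 1) + 5·8^5 + 5·8^4 + 5·8^3 + 5·8^2 + 5·8 + 3  →[8↦9]→  9^(9 + 1) + 5·9^5 + 5·9^4 + 5·9^3 + 5·9^2 + 5·9 + 3 = 3487116549  −1 ⇒ G_7=3487116548
G_7=3487116548  [base 9] 9^(9 + 1) + 5·9^5 + 5·9^4 + 5·9^3 + 5·9^2 + 5·9 + 2  →[9↦10]→  10^(10 + 1) + 5·10^5 + 5·10^4 + 5·10^3 + 5·10^2 + 5·10 + 2 = 100000555552  −1 ⇒ G_8=100000555551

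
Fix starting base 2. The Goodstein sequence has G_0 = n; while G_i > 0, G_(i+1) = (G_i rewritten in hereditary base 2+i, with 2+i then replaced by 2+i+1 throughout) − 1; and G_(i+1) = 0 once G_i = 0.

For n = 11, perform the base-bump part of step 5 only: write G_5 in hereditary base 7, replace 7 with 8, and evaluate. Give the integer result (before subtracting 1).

11 —HB2→ 2^(2 + 1) + 2 + 1 —bump→ 3^(3 + 1) + 3 + 1 = 85 —(−1)→ 84
84 —HB3→ 3^(3 + 1) + 3 —bump→ 4^(4 + 1) + 4 = 1028 —(−1)→ 1027
1027 —HB4→ 4^(4 + 1) + 3 —bump→ 5^(5 + 1) + 3 = 15628 —(−1)→ 15627
15627 —HB5→ 5^(5 + 1) + 2 —bump→ 6^(6 + 1) + 2 = 279938 —(−1)→ 279937
279937 —HB6→ 6^(6 + 1) + 1 —bump→ 7^(7 + 1) + 1 = 5764802 —(−1)→ 5764801
5764801 —HB7→ 7^(7 + 1) —bump→ 8^(8 + 1) = 134217728 —(−1)→ 134217727

134217728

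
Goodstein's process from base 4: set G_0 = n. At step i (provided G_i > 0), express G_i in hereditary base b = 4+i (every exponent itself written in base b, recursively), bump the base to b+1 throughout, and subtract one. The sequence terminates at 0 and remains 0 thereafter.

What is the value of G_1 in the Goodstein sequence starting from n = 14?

16

base 4: 14 = 3·4 + 2; at 5: 3·5 + 2 = 17; next = 16
base 5: 16 = 3·5 + 1; at 6: 3·6 + 1 = 19; next = 18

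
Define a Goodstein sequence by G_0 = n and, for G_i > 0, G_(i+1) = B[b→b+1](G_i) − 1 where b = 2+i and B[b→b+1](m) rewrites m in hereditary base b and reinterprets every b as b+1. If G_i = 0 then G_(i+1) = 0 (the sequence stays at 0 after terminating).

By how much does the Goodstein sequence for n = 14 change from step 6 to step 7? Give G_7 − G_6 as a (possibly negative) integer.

[0] 14 ≡ 2^(2 + 1) + 2^2 + 2 (base 2). Lift 3: 111. −1: 110.
[1] 110 ≡ 3^(3 + 1) + 3^3 + 2 (base 3). Lift 4: 1282. −1: 1281.
[2] 1281 ≡ 4^(4 + 1) + 4^4 + 1 (base 4). Lift 5: 18751. −1: 18750.
[3] 18750 ≡ 5^(5 + 1) + 5^5 (base 5). Lift 6: 326592. −1: 326591.
[4] 326591 ≡ 6^(6 + 1) + 5·6^5 + 5·6^4 + 5·6^3 + 5·6^2 + 5·6 + 5 (base 6). Lift 7: 5862841. −1: 5862840.
[5] 5862840 ≡ 7^(7 + 1) + 5·7^5 + 5·7^4 + 5·7^3 + 5·7^2 + 5·7 + 4 (base 7). Lift 8: 134404972. −1: 134404971.
[6] 134404971 ≡ 8^(8 + 1) + 5·8^5 + 5·8^4 + 5·8^3 + 5·8^2 + 5·8 + 3 (base 8). Lift 9: 3487116549. −1: 3487116548.

3352711577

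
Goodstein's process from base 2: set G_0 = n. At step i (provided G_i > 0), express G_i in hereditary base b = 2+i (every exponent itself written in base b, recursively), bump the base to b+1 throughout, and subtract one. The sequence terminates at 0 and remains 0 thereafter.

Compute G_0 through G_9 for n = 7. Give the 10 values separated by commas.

7, 30, 259, 3127, 46657, 823543, 16777215, 37665879, 77777775, 150051213

G_0 = 7. HB_2(7) = 2^2 + 2 + 1. Bump = 31. G_1 = 30.
G_1 = 30. HB_3(30) = 3^3 + 3. Bump = 260. G_2 = 259.
G_2 = 259. HB_4(259) = 4^4 + 3. Bump = 3128. G_3 = 3127.
G_3 = 3127. HB_5(3127) = 5^5 + 2. Bump = 46658. G_4 = 46657.
G_4 = 46657. HB_6(46657) = 6^6 + 1. Bump = 823544. G_5 = 823543.
G_5 = 823543. HB_7(823543) = 7^7. Bump = 16777216. G_6 = 16777215.
G_6 = 16777215. HB_8(16777215) = 7·8^7 + 7·8^6 + 7·8^5 + 7·8^4 + 7·8^3 + 7·8^2 + 7·8 + 7. Bump = 37665880. G_7 = 37665879.
G_7 = 37665879. HB_9(37665879) = 7·9^7 + 7·9^6 + 7·9^5 + 7·9^4 + 7·9^3 + 7·9^2 + 7·9 + 6. Bump = 77777776. G_8 = 77777775.
G_8 = 77777775. HB_10(77777775) = 7·10^7 + 7·10^6 + 7·10^5 + 7·10^4 + 7·10^3 + 7·10^2 + 7·10 + 5. Bump = 150051214. G_9 = 150051213.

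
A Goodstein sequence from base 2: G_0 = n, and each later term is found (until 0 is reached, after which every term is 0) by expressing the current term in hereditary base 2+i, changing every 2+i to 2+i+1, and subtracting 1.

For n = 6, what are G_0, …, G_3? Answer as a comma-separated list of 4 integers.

[0] 6 ≡ 2^2 + 2 (base 2). Lift 3: 30. −1: 29.
[1] 29 ≡ 3^3 + 2 (base 3). Lift 4: 258. −1: 257.
[2] 257 ≡ 4^4 + 1 (base 4). Lift 5: 3126. −1: 3125.

6, 29, 257, 3125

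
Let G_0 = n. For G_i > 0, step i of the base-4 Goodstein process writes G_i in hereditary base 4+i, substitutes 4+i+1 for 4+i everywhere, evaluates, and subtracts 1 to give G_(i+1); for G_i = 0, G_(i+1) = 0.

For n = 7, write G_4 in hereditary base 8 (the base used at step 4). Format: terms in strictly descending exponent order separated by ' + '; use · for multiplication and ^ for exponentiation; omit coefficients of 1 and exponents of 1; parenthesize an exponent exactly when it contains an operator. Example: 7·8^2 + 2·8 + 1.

7

base 4: 7 = 4 + 3; at 5: 5 + 3 = 8; next = 7
base 5: 7 = 5 + 2; at 6: 6 + 2 = 8; next = 7
base 6: 7 = 6 + 1; at 7: 7 + 1 = 8; next = 7
base 7: 7 = 7; at 8: 8 = 8; next = 7
base 8: 7 = 7; at 9: 7 = 7; next = 6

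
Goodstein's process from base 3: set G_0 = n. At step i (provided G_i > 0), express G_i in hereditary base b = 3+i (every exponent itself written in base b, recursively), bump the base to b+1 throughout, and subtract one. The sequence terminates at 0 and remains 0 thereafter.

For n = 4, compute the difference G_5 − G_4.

4 —HB3→ 3 + 1 —bump→ 4 + 1 = 5 —(−1)→ 4
4 —HB4→ 4 —bump→ 5 = 5 —(−1)→ 4
4 —HB5→ 4 —bump→ 4 = 4 —(−1)→ 3
3 —HB6→ 3 —bump→ 3 = 3 —(−1)→ 2
2 —HB7→ 2 —bump→ 2 = 2 —(−1)→ 1

-1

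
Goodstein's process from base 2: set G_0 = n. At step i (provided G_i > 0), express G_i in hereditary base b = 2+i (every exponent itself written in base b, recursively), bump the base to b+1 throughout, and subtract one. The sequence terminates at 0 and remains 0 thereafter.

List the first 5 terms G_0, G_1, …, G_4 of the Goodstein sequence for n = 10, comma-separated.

G_0=10  [base 2] 2^(2 + 1) + 2  →[2↦3]→  3^(3 + 1) + 3 = 84  −1 ⇒ G_1=83
G_1=83  [base 3] 3^(3 + 1) + 2  →[3↦4]→  4^(4 + 1) + 2 = 1026  −1 ⇒ G_2=1025
G_2=1025  [base 4] 4^(4 + 1) + 1  →[4↦5]→  5^(5 + 1) + 1 = 15626  −1 ⇒ G_3=15625
G_3=15625  [base 5] 5^(5 + 1)  →[5↦6]→  6^(6 + 1) = 279936  −1 ⇒ G_4=279935

10, 83, 1025, 15625, 279935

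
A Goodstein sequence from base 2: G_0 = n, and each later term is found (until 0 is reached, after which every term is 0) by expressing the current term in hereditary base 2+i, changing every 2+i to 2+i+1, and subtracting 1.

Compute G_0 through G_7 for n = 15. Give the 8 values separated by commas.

G_0 = 15. HB_2(15) = 2^(2 + 1) + 2^2 + 2 + 1. Bump = 112. G_1 = 111.
G_1 = 111. HB_3(111) = 3^(3 + 1) + 3^3 + 3. Bump = 1284. G_2 = 1283.
G_2 = 1283. HB_4(1283) = 4^(4 + 1) + 4^4 + 3. Bump = 18753. G_3 = 18752.
G_3 = 18752. HB_5(18752) = 5^(5 + 1) + 5^5 + 2. Bump = 326594. G_4 = 326593.
G_4 = 326593. HB_6(326593) = 6^(6 + 1) + 6^6 + 1. Bump = 6588345. G_5 = 6588344.
G_5 = 6588344. HB_7(6588344) = 7^(7 + 1) + 7^7. Bump = 150994944. G_6 = 150994943.
G_6 = 150994943. HB_8(150994943) = 8^(8 + 1) + 7·8^7 + 7·8^6 + 7·8^5 + 7·8^4 + 7·8^3 + 7·8^2 + 7·8 + 7. Bump = 3524450281. G_7 = 3524450280.

15, 111, 1283, 18752, 326593, 6588344, 150994943, 3524450280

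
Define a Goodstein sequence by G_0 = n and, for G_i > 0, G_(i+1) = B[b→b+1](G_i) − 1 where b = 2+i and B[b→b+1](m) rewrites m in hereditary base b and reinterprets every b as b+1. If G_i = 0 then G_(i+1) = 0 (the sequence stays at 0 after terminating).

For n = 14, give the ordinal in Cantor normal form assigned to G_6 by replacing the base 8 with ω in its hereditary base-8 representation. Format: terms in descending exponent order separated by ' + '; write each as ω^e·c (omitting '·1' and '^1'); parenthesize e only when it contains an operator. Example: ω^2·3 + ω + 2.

ω^(ω + 1) + ω^5·5 + ω^4·5 + ω^3·5 + ω^2·5 + ω·5 + 3

G_0=14  [base 2] 2^(2 + 1) + 2^2 + 2  →[2↦3]→  3^(3 + 1) + 3^3 + 3 = 111  −1 ⇒ G_1=110
G_1=110  [base 3] 3^(3 + 1) + 3^3 + 2  →[3↦4]→  4^(4 + 1) + 4^4 + 2 = 1282  −1 ⇒ G_2=1281
G_2=1281  [base 4] 4^(4 + 1) + 4^4 + 1  →[4↦5]→  5^(5 + 1) + 5^5 + 1 = 18751  −1 ⇒ G_3=18750
G_3=18750  [base 5] 5^(5 + 1) + 5^5  →[5↦6]→  6^(6 + 1) + 6^6 = 326592  −1 ⇒ G_4=326591
G_4=326591  [base 6] 6^(6 + 1) + 5·6^5 + 5·6^4 + 5·6^3 + 5·6^2 + 5·6 + 5  →[6↦7]→  7^(7 + 1) + 5·7^5 + 5·7^4 + 5·7^3 + 5·7^2 + 5·7 + 5 = 5862841  −1 ⇒ G_5=5862840
G_5=5862840  [base 7] 7^(7 + 1) + 5·7^5 + 5·7^4 + 5·7^3 + 5·7^2 + 5·7 + 4  →[7↦8]→  8^(8 + 1) + 5·8^5 + 5·8^4 + 5·8^3 + 5·8^2 + 5·8 + 4 = 134404972  −1 ⇒ G_6=134404971
G_6=134404971  [base 8] 8^(8 + 1) + 5·8^5 + 5·8^4 + 5·8^3 + 5·8^2 + 5·8 + 3  →[8↦9]→  9^(9 + 1) + 5·9^5 + 5·9^4 + 5·9^3 + 5·9^2 + 5·9 + 3 = 3487116549  −1 ⇒ G_7=3487116548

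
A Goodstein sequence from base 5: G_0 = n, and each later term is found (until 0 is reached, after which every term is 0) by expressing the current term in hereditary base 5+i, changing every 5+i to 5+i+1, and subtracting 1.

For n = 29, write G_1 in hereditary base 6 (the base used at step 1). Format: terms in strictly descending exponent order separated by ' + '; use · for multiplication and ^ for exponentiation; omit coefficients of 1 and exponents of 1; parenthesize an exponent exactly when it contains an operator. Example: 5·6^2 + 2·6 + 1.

6^2 + 3

base 5: 29 = 5^2 + 4; at 6: 6^2 + 4 = 40; next = 39
base 6: 39 = 6^2 + 3; at 7: 7^2 + 3 = 52; next = 51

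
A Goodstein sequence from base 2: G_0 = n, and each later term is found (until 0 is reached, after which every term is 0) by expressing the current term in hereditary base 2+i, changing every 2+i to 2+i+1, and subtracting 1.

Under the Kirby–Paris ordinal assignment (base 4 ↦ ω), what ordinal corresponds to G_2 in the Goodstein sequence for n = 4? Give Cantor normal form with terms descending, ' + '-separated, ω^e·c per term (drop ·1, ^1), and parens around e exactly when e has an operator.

ω^2·2 + ω·2 + 1

4 —HB2→ 2^2 —bump→ 3^3 = 27 —(−1)→ 26
26 —HB3→ 2·3^2 + 2·3 + 2 —bump→ 2·4^2 + 2·4 + 2 = 42 —(−1)→ 41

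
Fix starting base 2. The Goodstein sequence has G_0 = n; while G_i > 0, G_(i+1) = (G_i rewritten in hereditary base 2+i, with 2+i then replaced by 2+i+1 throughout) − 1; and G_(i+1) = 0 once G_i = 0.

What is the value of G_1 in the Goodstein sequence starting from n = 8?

80

G_0=8  [base 2] 2^(2 + 1)  →[2↦3]→  3^(3 + 1) = 81  −1 ⇒ G_1=80
G_1=80  [base 3] 2·3^3 + 2·3^2 + 2·3 + 2  →[3↦4]→  2·4^4 + 2·4^2 + 2·4 + 2 = 554  −1 ⇒ G_2=553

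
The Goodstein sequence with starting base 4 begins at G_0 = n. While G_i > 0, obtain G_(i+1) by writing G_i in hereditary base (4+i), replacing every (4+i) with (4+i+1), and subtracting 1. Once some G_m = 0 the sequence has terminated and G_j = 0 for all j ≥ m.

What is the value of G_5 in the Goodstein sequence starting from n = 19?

69

step 0: 19 = 4^2 + 3; sub 5 for 4: 5^2 + 3; = 28; G_1 = 28−1 = 27
step 1: 27 = 5^2 + 2; sub 6 for 5: 6^2 + 2; = 38; G_2 = 38−1 = 37
step 2: 37 = 6^2 + 1; sub 7 for 6: 7^2 + 1; = 50; G_3 = 50−1 = 49
step 3: 49 = 7^2; sub 8 for 7: 8^2; = 64; G_4 = 64−1 = 63
step 4: 63 = 7·8 + 7; sub 9 for 8: 7·9 + 7; = 70; G_5 = 70−1 = 69
step 5: 69 = 7·9 + 6; sub 10 for 9: 7·10 + 6; = 76; G_6 = 76−1 = 75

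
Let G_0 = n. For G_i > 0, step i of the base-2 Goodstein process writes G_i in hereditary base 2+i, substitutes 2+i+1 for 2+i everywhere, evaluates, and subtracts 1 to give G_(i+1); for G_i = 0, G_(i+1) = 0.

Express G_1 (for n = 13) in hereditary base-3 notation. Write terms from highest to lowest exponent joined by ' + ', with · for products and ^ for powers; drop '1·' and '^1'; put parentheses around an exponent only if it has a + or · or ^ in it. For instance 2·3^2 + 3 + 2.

3^(3 + 1) + 3^3

[0] 13 ≡ 2^(2 + 1) + 2^2 + 1 (base 2). Lift 3: 109. −1: 108.
[1] 108 ≡ 3^(3 + 1) + 3^3 (base 3). Lift 4: 1280. −1: 1279.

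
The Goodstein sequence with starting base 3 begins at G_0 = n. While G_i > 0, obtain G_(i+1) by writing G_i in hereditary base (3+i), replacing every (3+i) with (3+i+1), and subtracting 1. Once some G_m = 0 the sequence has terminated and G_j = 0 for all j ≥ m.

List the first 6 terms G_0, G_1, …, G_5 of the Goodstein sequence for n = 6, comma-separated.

G_0 = 6. HB_3(6) = 2·3. Bump = 8. G_1 = 7.
G_1 = 7. HB_4(7) = 4 + 3. Bump = 8. G_2 = 7.
G_2 = 7. HB_5(7) = 5 + 2. Bump = 8. G_3 = 7.
G_3 = 7. HB_6(7) = 6 + 1. Bump = 8. G_4 = 7.
G_4 = 7. HB_7(7) = 7. Bump = 8. G_5 = 7.

6, 7, 7, 7, 7, 7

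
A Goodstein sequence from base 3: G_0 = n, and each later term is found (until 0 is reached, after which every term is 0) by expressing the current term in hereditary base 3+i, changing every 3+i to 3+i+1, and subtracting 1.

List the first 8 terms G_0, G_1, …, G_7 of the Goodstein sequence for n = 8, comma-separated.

8, 9, 10, 11, 11, 11, 11, 11

base 3: 8 = 2·3 + 2; at 4: 2·4 + 2 = 10; next = 9
base 4: 9 = 2·4 + 1; at 5: 2·5 + 1 = 11; next = 10
base 5: 10 = 2·5; at 6: 2·6 = 12; next = 11
base 6: 11 = 6 + 5; at 7: 7 + 5 = 12; next = 11
base 7: 11 = 7 + 4; at 8: 8 + 4 = 12; next = 11
base 8: 11 = 8 + 3; at 9: 9 + 3 = 12; next = 11
base 9: 11 = 9 + 2; at 10: 10 + 2 = 12; next = 11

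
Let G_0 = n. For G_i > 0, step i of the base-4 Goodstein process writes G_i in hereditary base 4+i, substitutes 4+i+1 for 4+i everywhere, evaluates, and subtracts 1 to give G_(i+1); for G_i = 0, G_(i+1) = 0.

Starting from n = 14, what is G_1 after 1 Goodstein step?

16

[0] 14 ≡ 3·4 + 2 (base 4). Lift 5: 17. −1: 16.
[1] 16 ≡ 3·5 + 1 (base 5). Lift 6: 19. −1: 18.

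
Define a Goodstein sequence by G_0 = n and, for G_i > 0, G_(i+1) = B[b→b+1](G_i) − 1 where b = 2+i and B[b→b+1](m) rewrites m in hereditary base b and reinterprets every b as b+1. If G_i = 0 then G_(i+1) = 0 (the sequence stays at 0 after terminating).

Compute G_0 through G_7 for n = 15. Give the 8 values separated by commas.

15, 111, 1283, 18752, 326593, 6588344, 150994943, 3524450280

[0] 15 ≡ 2^(2 + 1) + 2^2 + 2 + 1 (base 2). Lift 3: 112. −1: 111.
[1] 111 ≡ 3^(3 + 1) + 3^3 + 3 (base 3). Lift 4: 1284. −1: 1283.
[2] 1283 ≡ 4^(4 + 1) + 4^4 + 3 (base 4). Lift 5: 18753. −1: 18752.
[3] 18752 ≡ 5^(5 + 1) + 5^5 + 2 (base 5). Lift 6: 326594. −1: 326593.
[4] 326593 ≡ 6^(6 + 1) + 6^6 + 1 (base 6). Lift 7: 6588345. −1: 6588344.
[5] 6588344 ≡ 7^(7 + 1) + 7^7 (base 7). Lift 8: 150994944. −1: 150994943.
[6] 150994943 ≡ 8^(8 + 1) + 7·8^7 + 7·8^6 + 7·8^5 + 7·8^4 + 7·8^3 + 7·8^2 + 7·8 + 7 (base 8). Lift 9: 3524450281. −1: 3524450280.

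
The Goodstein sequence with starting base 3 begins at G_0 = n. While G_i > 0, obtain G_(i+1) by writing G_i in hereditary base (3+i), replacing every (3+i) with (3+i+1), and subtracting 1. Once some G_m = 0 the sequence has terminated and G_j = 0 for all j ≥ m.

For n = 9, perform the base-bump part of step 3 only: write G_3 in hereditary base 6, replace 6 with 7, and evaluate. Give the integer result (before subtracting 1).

(0) 9|_3 = 3^2 ↦ 4^2|_4 = 16 ⇒ 15
(1) 15|_4 = 3·4 + 3 ↦ 3·5 + 3|_5 = 18 ⇒ 17
(2) 17|_5 = 3·5 + 2 ↦ 3·6 + 2|_6 = 20 ⇒ 19
(3) 19|_6 = 3·6 + 1 ↦ 3·7 + 1|_7 = 22 ⇒ 21

22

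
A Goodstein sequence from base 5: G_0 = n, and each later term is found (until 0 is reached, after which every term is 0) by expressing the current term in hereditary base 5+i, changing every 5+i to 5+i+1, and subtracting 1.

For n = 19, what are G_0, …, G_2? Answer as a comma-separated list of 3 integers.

19, 21, 23

G_0 = 19. HB_5(19) = 3·5 + 4. Bump = 22. G_1 = 21.
G_1 = 21. HB_6(21) = 3·6 + 3. Bump = 24. G_2 = 23.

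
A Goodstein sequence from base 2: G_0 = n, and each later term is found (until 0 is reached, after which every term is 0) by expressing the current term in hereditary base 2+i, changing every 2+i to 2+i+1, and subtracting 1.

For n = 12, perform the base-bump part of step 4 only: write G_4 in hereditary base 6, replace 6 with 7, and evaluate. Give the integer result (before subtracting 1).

(0) 12|_2 = 2^(2 + 1) + 2^2 ↦ 3^(3 + 1) + 3^3|_3 = 108 ⇒ 107
(1) 107|_3 = 3^(3 + 1) + 2·3^2 + 2·3 + 2 ↦ 4^(4 + 1) + 2·4^2 + 2·4 + 2|_4 = 1066 ⇒ 1065
(2) 1065|_4 = 4^(4 + 1) + 2·4^2 + 2·4 + 1 ↦ 5^(5 + 1) + 2·5^2 + 2·5 + 1|_5 = 15686 ⇒ 15685
(3) 15685|_5 = 5^(5 + 1) + 2·5^2 + 2·5 ↦ 6^(6 + 1) + 2·6^2 + 2·6|_6 = 280020 ⇒ 280019
(4) 280019|_6 = 6^(6 + 1) + 2·6^2 + 6 + 5 ↦ 7^(7 + 1) + 2·7^2 + 7 + 5|_7 = 5764911 ⇒ 5764910

5764911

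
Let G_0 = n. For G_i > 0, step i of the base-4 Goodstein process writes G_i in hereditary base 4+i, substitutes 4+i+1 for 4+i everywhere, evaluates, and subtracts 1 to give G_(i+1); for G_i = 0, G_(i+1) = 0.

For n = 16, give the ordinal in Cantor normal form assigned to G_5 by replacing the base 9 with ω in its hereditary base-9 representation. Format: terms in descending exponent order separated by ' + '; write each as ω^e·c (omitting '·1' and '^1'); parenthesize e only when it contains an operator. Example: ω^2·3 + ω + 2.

step 0: 16 = 4^2; sub 5 for 4: 5^2; = 25; G_1 = 25−1 = 24
step 1: 24 = 4·5 + 4; sub 6 for 5: 4·6 + 4; = 28; G_2 = 28−1 = 27
step 2: 27 = 4·6 + 3; sub 7 for 6: 4·7 + 3; = 31; G_3 = 31−1 = 30
step 3: 30 = 4·7 + 2; sub 8 for 7: 4·8 + 2; = 34; G_4 = 34−1 = 33
step 4: 33 = 4·8 + 1; sub 9 for 8: 4·9 + 1; = 37; G_5 = 37−1 = 36

ω·4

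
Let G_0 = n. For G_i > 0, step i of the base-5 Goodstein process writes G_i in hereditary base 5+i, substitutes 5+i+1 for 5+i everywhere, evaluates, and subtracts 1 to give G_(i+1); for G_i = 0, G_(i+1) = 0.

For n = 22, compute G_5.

35

step 0: 22 = 4·5 + 2; sub 6 for 5: 4·6 + 2; = 26; G_1 = 26−1 = 25
step 1: 25 = 4·6 + 1; sub 7 for 6: 4·7 + 1; = 29; G_2 = 29−1 = 28
step 2: 28 = 4·7; sub 8 for 7: 4·8; = 32; G_3 = 32−1 = 31
step 3: 31 = 3·8 + 7; sub 9 for 8: 3·9 + 7; = 34; G_4 = 34−1 = 33
step 4: 33 = 3·9 + 6; sub 10 for 9: 3·10 + 6; = 36; G_5 = 36−1 = 35
step 5: 35 = 3·10 + 5; sub 11 for 10: 3·11 + 5; = 38; G_6 = 38−1 = 37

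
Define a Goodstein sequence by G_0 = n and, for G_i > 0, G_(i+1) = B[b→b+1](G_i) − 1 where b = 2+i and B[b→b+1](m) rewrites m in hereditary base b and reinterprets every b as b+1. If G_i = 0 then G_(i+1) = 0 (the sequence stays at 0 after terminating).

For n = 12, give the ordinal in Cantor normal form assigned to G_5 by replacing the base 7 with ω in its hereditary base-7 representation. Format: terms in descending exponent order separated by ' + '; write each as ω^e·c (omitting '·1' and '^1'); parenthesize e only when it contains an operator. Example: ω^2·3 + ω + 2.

ω^(ω + 1) + ω^2·2 + ω + 4

base 2: 12 = 2^(2 + 1) + 2^2; at 3: 3^(3 + 1) + 3^3 = 108; next = 107
base 3: 107 = 3^(3 + 1) + 2·3^2 + 2·3 + 2; at 4: 4^(4 + 1) + 2·4^2 + 2·4 + 2 = 1066; next = 1065
base 4: 1065 = 4^(4 + 1) + 2·4^2 + 2·4 + 1; at 5: 5^(5 + 1) + 2·5^2 + 2·5 + 1 = 15686; next = 15685
base 5: 15685 = 5^(5 + 1) + 2·5^2 + 2·5; at 6: 6^(6 + 1) + 2·6^2 + 2·6 = 280020; next = 280019
base 6: 280019 = 6^(6 + 1) + 2·6^2 + 6 + 5; at 7: 7^(7 + 1) + 2·7^2 + 7 + 5 = 5764911; next = 5764910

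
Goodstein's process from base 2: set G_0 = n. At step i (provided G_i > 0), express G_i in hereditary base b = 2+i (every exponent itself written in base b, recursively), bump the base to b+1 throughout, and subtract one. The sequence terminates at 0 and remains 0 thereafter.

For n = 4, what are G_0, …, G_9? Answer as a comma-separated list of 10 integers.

G_0 = 4. HB_2(4) = 2^2. Bump = 27. G_1 = 26.
G_1 = 26. HB_3(26) = 2·3^2 + 2·3 + 2. Bump = 42. G_2 = 41.
G_2 = 41. HB_4(41) = 2·4^2 + 2·4 + 1. Bump = 61. G_3 = 60.
G_3 = 60. HB_5(60) = 2·5^2 + 2·5. Bump = 84. G_4 = 83.
G_4 = 83. HB_6(83) = 2·6^2 + 6 + 5. Bump = 110. G_5 = 109.
G_5 = 109. HB_7(109) = 2·7^2 + 7 + 4. Bump = 140. G_6 = 139.
G_6 = 139. HB_8(139) = 2·8^2 + 8 + 3. Bump = 174. G_7 = 173.
G_7 = 173. HB_9(173) = 2·9^2 + 9 + 2. Bump = 212. G_8 = 211.
G_8 = 211. HB_10(211) = 2·10^2 + 10 + 1. Bump = 254. G_9 = 253.

4, 26, 41, 60, 83, 109, 139, 173, 211, 253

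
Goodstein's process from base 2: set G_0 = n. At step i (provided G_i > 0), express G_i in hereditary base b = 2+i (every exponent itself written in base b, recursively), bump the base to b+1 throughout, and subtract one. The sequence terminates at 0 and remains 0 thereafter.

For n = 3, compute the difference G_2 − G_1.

(0) 3|_2 = 2 + 1 ↦ 3 + 1|_3 = 4 ⇒ 3
(1) 3|_3 = 3 ↦ 4|_4 = 4 ⇒ 3

0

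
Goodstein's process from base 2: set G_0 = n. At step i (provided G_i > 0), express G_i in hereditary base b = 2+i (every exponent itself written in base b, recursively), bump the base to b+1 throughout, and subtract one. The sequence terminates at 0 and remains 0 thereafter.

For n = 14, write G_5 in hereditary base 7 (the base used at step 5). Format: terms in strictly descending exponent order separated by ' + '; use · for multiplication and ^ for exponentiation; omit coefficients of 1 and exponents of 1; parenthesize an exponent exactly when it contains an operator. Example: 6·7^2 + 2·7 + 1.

G_0 = 14. HB_2(14) = 2^(2 + 1) + 2^2 + 2. Bump = 111. G_1 = 110.
G_1 = 110. HB_3(110) = 3^(3 + 1) + 3^3 + 2. Bump = 1282. G_2 = 1281.
G_2 = 1281. HB_4(1281) = 4^(4 + 1) + 4^4 + 1. Bump = 18751. G_3 = 18750.
G_3 = 18750. HB_5(18750) = 5^(5 + 1) + 5^5. Bump = 326592. G_4 = 326591.
G_4 = 326591. HB_6(326591) = 6^(6 + 1) + 5·6^5 + 5·6^4 + 5·6^3 + 5·6^2 + 5·6 + 5. Bump = 5862841. G_5 = 5862840.
G_5 = 5862840. HB_7(5862840) = 7^(7 + 1) + 5·7^5 + 5·7^4 + 5·7^3 + 5·7^2 + 5·7 + 4. Bump = 134404972. G_6 = 134404971.

7^(7 + 1) + 5·7^5 + 5·7^4 + 5·7^3 + 5·7^2 + 5·7 + 4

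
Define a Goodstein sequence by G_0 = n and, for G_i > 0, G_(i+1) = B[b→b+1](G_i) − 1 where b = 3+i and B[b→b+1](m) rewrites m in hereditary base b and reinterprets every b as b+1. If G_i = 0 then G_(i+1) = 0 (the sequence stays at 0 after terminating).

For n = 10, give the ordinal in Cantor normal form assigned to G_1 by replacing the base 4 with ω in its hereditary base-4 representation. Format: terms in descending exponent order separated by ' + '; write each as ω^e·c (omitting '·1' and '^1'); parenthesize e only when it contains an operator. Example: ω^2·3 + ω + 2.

ω^2

10 —HB3→ 3^2 + 1 —bump→ 4^2 + 1 = 17 —(−1)→ 16
16 —HB4→ 4^2 —bump→ 5^2 = 25 —(−1)→ 24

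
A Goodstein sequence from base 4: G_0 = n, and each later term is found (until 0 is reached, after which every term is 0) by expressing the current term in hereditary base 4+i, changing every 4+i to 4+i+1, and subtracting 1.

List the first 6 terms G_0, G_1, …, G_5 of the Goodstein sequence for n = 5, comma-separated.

step 0: 5 = 4 + 1; sub 5 for 4: 5 + 1; = 6; G_1 = 6−1 = 5
step 1: 5 = 5; sub 6 for 5: 6; = 6; G_2 = 6−1 = 5
step 2: 5 = 5; sub 7 for 6: 5; = 5; G_3 = 5−1 = 4
step 3: 4 = 4; sub 8 for 7: 4; = 4; G_4 = 4−1 = 3
step 4: 3 = 3; sub 9 for 8: 3; = 3; G_5 = 3−1 = 2

5, 5, 5, 4, 3, 2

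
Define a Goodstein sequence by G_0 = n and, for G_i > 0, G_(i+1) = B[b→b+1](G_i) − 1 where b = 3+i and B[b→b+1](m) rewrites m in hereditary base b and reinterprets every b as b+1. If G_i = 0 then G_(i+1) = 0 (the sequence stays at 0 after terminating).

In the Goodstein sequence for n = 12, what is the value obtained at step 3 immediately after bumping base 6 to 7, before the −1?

G_0=12  [base 3] 3^2 + 3  →[3↦4]→  4^2 + 4 = 20  −1 ⇒ G_1=19
G_1=19  [base 4] 4^2 + 3  →[4↦5]→  5^2 + 3 = 28  −1 ⇒ G_2=27
G_2=27  [base 5] 5^2 + 2  →[5↦6]→  6^2 + 2 = 38  −1 ⇒ G_3=37
G_3=37  [base 6] 6^2 + 1  →[6↦7]→  7^2 + 1 = 50  −1 ⇒ G_4=49

50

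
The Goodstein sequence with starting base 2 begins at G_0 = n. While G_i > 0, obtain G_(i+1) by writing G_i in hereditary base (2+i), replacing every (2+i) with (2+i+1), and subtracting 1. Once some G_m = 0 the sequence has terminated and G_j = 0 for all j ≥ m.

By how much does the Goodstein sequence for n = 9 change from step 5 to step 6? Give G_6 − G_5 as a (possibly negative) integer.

47861573

base 2: 9 = 2^(2 + 1) + 1; at 3: 3^(3 + 1) + 1 = 82; next = 81
base 3: 81 = 3^(3 + 1); at 4: 4^(4 + 1) = 1024; next = 1023
base 4: 1023 = 3·4^4 + 3·4^3 + 3·4^2 + 3·4 + 3; at 5: 3·5^5 + 3·5^3 + 3·5^2 + 3·5 + 3 = 9843; next = 9842
base 5: 9842 = 3·5^5 + 3·5^3 + 3·5^2 + 3·5 + 2; at 6: 3·6^6 + 3·6^3 + 3·6^2 + 3·6 + 2 = 140744; next = 140743
base 6: 140743 = 3·6^6 + 3·6^3 + 3·6^2 + 3·6 + 1; at 7: 3·7^7 + 3·7^3 + 3·7^2 + 3·7 + 1 = 2471827; next = 2471826
base 7: 2471826 = 3·7^7 + 3·7^3 + 3·7^2 + 3·7; at 8: 3·8^8 + 3·8^3 + 3·8^2 + 3·8 = 50333400; next = 50333399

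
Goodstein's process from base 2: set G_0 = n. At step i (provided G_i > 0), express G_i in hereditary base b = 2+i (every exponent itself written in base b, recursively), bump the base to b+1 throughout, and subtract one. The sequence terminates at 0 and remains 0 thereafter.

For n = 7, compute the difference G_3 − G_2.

(0) 7|_2 = 2^2 + 2 + 1 ↦ 3^3 + 3 + 1|_3 = 31 ⇒ 30
(1) 30|_3 = 3^3 + 3 ↦ 4^4 + 4|_4 = 260 ⇒ 259
(2) 259|_4 = 4^4 + 3 ↦ 5^5 + 3|_5 = 3128 ⇒ 3127

2868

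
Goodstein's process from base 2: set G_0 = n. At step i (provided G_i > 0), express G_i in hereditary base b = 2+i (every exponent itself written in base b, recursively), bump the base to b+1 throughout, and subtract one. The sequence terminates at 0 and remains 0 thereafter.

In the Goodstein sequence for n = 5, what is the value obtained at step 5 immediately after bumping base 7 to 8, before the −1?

G_0 = 5. HB_2(5) = 2^2 + 1. Bump = 28. G_1 = 27.
G_1 = 27. HB_3(27) = 3^3. Bump = 256. G_2 = 255.
G_2 = 255. HB_4(255) = 3·4^3 + 3·4^2 + 3·4 + 3. Bump = 468. G_3 = 467.
G_3 = 467. HB_5(467) = 3·5^3 + 3·5^2 + 3·5 + 2. Bump = 776. G_4 = 775.
G_4 = 775. HB_6(775) = 3·6^3 + 3·6^2 + 3·6 + 1. Bump = 1198. G_5 = 1197.
G_5 = 1197. HB_7(1197) = 3·7^3 + 3·7^2 + 3·7. Bump = 1752. G_6 = 1751.

1752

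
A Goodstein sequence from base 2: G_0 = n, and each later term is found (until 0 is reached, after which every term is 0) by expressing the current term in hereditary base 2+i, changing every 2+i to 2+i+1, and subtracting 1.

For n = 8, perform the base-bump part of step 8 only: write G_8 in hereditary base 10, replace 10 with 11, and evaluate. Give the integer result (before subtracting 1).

G_0 = 8. HB_2(8) = 2^(2 + 1). Bump = 81. G_1 = 80.
G_1 = 80. HB_3(80) = 2·3^3 + 2·3^2 + 2·3 + 2. Bump = 554. G_2 = 553.
G_2 = 553. HB_4(553) = 2·4^4 + 2·4^2 + 2·4 + 1. Bump = 6311. G_3 = 6310.
G_3 = 6310. HB_5(6310) = 2·5^5 + 2·5^2 + 2·5. Bump = 93396. G_4 = 93395.
G_4 = 93395. HB_6(93395) = 2·6^6 + 2·6^2 + 6 + 5. Bump = 1647196. G_5 = 1647195.
G_5 = 1647195. HB_7(1647195) = 2·7^7 + 2·7^2 + 7 + 4. Bump = 33554572. G_6 = 33554571.
G_6 = 33554571. HB_8(33554571) = 2·8^8 + 2·8^2 + 8 + 3. Bump = 774841152. G_7 = 774841151.
G_7 = 774841151. HB_9(774841151) = 2·9^9 + 2·9^2 + 9 + 2. Bump = 20000000212. G_8 = 20000000211.
G_8 = 20000000211. HB_10(20000000211) = 2·10^10 + 2·10^2 + 10 + 1. Bump = 570623341476. G_9 = 570623341475.

570623341476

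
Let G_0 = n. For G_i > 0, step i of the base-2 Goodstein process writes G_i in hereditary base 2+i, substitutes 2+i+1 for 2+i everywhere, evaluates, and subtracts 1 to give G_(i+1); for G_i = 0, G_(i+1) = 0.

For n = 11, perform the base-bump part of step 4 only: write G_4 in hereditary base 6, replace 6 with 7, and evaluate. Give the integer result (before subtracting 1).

5764802

i=0: 11 = 2^(2 + 1) + 2 + 1 (b=2); 2→3: 3^(3 + 1) + 3 + 1 = 85; 85−1 = 84
i=1: 84 = 3^(3 + 1) + 3 (b=3); 3→4: 4^(4 + 1) + 4 = 1028; 1028−1 = 1027
i=2: 1027 = 4^(4 + 1) + 3 (b=4); 4→5: 5^(5 + 1) + 3 = 15628; 15628−1 = 15627
i=3: 15627 = 5^(5 + 1) + 2 (b=5); 5→6: 6^(6 + 1) + 2 = 279938; 279938−1 = 279937
i=4: 279937 = 6^(6 + 1) + 1 (b=6); 6→7: 7^(7 + 1) + 1 = 5764802; 5764802−1 = 5764801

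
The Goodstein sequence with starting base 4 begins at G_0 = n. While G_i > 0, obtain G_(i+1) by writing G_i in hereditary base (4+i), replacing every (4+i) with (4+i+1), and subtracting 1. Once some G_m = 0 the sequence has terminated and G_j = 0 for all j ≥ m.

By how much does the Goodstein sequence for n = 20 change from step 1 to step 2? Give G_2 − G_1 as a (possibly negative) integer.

[0] 20 ≡ 4^2 + 4 (base 4). Lift 5: 30. −1: 29.
[1] 29 ≡ 5^2 + 4 (base 5). Lift 6: 40. −1: 39.

10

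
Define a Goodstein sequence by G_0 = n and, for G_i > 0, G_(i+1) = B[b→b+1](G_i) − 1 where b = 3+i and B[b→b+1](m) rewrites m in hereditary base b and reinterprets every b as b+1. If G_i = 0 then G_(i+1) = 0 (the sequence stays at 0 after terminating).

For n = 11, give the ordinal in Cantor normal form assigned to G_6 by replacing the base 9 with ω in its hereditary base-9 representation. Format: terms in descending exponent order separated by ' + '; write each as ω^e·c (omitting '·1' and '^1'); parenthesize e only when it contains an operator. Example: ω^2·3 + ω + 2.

i=0: 11 = 3^2 + 2 (b=3); 3→4: 4^2 + 2 = 18; 18−1 = 17
i=1: 17 = 4^2 + 1 (b=4); 4→5: 5^2 + 1 = 26; 26−1 = 25
i=2: 25 = 5^2 (b=5); 5→6: 6^2 = 36; 36−1 = 35
i=3: 35 = 5·6 + 5 (b=6); 6→7: 5·7 + 5 = 40; 40−1 = 39
i=4: 39 = 5·7 + 4 (b=7); 7→8: 5·8 + 4 = 44; 44−1 = 43
i=5: 43 = 5·8 + 3 (b=8); 8→9: 5·9 + 3 = 48; 48−1 = 47

ω·5 + 2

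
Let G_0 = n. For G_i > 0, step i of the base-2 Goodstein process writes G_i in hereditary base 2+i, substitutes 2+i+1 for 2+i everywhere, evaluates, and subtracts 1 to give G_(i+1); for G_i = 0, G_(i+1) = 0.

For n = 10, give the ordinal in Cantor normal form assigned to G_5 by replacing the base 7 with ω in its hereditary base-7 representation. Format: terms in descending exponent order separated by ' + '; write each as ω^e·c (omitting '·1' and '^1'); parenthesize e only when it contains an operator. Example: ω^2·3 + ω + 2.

(0) 10|_2 = 2^(2 + 1) + 2 ↦ 3^(3 + 1) + 3|_3 = 84 ⇒ 83
(1) 83|_3 = 3^(3 + 1) + 2 ↦ 4^(4 + 1) + 2|_4 = 1026 ⇒ 1025
(2) 1025|_4 = 4^(4 + 1) + 1 ↦ 5^(5 + 1) + 1|_5 = 15626 ⇒ 15625
(3) 15625|_5 = 5^(5 + 1) ↦ 6^(6 + 1)|_6 = 279936 ⇒ 279935
(4) 279935|_6 = 5·6^6 + 5·6^5 + 5·6^4 + 5·6^3 + 5·6^2 + 5·6 + 5 ↦ 5·7^7 + 5·7^5 + 5·7^4 + 5·7^3 + 5·7^2 + 5·7 + 5|_7 = 4215755 ⇒ 4215754
(5) 4215754|_7 = 5·7^7 + 5·7^5 + 5·7^4 + 5·7^3 + 5·7^2 + 5·7 + 4 ↦ 5·8^8 + 5·8^5 + 5·8^4 + 5·8^3 + 5·8^2 + 5·8 + 4|_8 = 84073324 ⇒ 84073323

ω^ω·5 + ω^5·5 + ω^4·5 + ω^3·5 + ω^2·5 + ω·5 + 4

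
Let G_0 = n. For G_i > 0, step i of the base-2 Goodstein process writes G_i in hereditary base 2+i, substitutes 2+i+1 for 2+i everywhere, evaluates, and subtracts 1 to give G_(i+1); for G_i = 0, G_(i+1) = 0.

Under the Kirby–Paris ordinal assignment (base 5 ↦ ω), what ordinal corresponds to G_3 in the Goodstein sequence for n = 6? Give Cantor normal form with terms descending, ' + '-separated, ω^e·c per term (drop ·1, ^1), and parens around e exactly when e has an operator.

ω^ω

step 0: 6 = 2^2 + 2; sub 3 for 2: 3^3 + 3; = 30; G_1 = 30−1 = 29
step 1: 29 = 3^3 + 2; sub 4 for 3: 4^4 + 2; = 258; G_2 = 258−1 = 257
step 2: 257 = 4^4 + 1; sub 5 for 4: 5^5 + 1; = 3126; G_3 = 3126−1 = 3125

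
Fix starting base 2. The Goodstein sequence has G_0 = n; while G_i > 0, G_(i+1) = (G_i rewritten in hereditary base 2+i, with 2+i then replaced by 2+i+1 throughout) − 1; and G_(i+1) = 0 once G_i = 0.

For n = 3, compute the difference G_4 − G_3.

-1

G_0 = 3. HB_2(3) = 2 + 1. Bump = 4. G_1 = 3.
G_1 = 3. HB_3(3) = 3. Bump = 4. G_2 = 3.
G_2 = 3. HB_4(3) = 3. Bump = 3. G_3 = 2.
G_3 = 2. HB_5(2) = 2. Bump = 2. G_4 = 1.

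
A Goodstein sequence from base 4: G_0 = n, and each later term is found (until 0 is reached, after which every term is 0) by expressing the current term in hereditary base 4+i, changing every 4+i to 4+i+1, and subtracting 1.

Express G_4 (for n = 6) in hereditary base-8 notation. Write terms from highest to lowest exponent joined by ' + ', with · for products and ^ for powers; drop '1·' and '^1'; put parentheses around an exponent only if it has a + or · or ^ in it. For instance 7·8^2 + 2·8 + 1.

base 4: 6 = 4 + 2; at 5: 5 + 2 = 7; next = 6
base 5: 6 = 5 + 1; at 6: 6 + 1 = 7; next = 6
base 6: 6 = 6; at 7: 7 = 7; next = 6
base 7: 6 = 6; at 8: 6 = 6; next = 5

5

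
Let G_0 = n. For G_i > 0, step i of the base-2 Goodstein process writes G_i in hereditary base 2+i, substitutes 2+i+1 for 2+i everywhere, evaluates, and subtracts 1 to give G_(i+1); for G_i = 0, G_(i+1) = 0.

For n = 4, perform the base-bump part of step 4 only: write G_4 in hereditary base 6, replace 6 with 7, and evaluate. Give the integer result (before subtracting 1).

step 0: 4 = 2^2; sub 3 for 2: 3^3; = 27; G_1 = 27−1 = 26
step 1: 26 = 2·3^2 + 2·3 + 2; sub 4 for 3: 2·4^2 + 2·4 + 2; = 42; G_2 = 42−1 = 41
step 2: 41 = 2·4^2 + 2·4 + 1; sub 5 for 4: 2·5^2 + 2·5 + 1; = 61; G_3 = 61−1 = 60
step 3: 60 = 2·5^2 + 2·5; sub 6 for 5: 2·6^2 + 2·6; = 84; G_4 = 84−1 = 83
step 4: 83 = 2·6^2 + 6 + 5; sub 7 for 6: 2·7^2 + 7 + 5; = 110; G_5 = 110−1 = 109

110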